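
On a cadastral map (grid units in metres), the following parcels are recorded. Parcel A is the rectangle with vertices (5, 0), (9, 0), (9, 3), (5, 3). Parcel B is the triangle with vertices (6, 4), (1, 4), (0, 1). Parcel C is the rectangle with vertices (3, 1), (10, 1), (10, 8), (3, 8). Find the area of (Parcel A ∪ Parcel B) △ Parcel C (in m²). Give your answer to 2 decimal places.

48.00

|Parcel A ∪ Parcel B| = 19.5.
|(Parcel A ∪ Parcel B) ∩ Parcel C| = 10.25.
|(Parcel A ∪ Parcel B) △ Parcel C| = 19.5 + 49 − 20.5 = 48.00.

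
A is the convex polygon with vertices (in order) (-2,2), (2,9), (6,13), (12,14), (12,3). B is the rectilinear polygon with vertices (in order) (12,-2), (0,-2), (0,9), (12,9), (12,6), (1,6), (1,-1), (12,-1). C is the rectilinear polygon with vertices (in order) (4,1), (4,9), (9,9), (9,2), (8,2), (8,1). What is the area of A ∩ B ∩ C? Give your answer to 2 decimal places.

The intersection is the polygon with vertices (9,9), (9,6), (4,6), (4,9).
By the shoelace formula its area is 15.00.

15.00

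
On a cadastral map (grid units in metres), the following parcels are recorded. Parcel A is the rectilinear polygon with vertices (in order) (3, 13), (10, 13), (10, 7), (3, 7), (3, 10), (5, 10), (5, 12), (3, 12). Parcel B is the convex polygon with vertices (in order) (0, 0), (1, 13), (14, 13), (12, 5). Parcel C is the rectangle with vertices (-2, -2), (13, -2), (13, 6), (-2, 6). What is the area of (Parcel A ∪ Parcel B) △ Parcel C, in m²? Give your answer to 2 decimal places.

166.02

|Parcel A ∪ Parcel B| = 127.5.
|(Parcel A ∪ Parcel B) ∩ Parcel C| = 40.7404.
|(Parcel A ∪ Parcel B) △ Parcel C| = 127.5 + 120 − 81.4808 = 166.02.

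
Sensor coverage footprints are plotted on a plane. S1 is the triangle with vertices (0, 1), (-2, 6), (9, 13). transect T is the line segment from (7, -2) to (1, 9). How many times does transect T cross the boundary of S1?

The segment meets the boundary at (1.442,8.19), (3.105,5.14).

2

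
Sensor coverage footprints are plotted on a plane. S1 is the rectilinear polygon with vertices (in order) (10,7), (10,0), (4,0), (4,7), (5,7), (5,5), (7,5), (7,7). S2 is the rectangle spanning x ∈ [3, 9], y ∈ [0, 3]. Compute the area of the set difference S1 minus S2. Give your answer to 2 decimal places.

|S1| = 38, |S1∩S2| = 15.
|S1 ∖ S2| = |S1| − |S1∩S2| = 38 − 15 = 23.00.

23.00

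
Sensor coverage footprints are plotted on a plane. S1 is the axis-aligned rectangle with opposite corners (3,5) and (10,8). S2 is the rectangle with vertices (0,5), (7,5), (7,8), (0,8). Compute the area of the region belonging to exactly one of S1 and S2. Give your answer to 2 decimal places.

|S1∩S2|: x∈[3,7], y∈[5,8] → 4·3 = 12.
|S1 △ S2| = |S1| + |S2| − 2·|S1∩S2| = 21 + 21 − 24 = 18.00.

18.00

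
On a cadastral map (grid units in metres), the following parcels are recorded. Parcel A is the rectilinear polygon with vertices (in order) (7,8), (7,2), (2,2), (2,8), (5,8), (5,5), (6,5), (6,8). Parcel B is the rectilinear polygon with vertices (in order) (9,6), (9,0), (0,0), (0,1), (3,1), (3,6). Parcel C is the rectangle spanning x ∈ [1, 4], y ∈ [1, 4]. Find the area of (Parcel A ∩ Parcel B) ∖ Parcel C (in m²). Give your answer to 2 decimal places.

|Parcel A ∩ Parcel B| = 15.
|(Parcel A ∩ Parcel B) ∩ Parcel C| = 2.
|(Parcel A ∩ Parcel B) ∖ Parcel C| = 15 − 2 = 13.00.

13.00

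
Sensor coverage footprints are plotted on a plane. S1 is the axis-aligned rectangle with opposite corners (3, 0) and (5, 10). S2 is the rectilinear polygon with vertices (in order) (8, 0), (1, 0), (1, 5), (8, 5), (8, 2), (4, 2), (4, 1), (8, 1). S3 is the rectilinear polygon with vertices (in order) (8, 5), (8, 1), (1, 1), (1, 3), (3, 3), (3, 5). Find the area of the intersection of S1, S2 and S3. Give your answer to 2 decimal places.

7.00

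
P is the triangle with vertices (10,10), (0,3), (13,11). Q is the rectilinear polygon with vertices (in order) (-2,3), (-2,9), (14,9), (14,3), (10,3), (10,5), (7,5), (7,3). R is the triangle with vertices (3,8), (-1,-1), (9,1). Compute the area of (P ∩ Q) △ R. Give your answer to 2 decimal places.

42.80

|P ∩ Q| = 3.5357.
|(P ∩ Q) ∩ R| = 0.8678.
|(P ∩ Q) △ R| = 3.5357 + 41 − 1.7355 = 42.80.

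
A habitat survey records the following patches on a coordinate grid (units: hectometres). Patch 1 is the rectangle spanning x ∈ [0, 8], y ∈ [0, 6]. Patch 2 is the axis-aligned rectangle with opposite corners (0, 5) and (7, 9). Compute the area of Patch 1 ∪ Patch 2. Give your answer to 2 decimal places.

69.00

By inclusion–exclusion:
Individual areas: |Patch 1| = 48, |Patch 2| = 28.
|Patch 1∩Patch 2|: x∈[0,7], y∈[5,6] → 7·1 = 7.
|Patch 1 ∪ Patch 2| = 76 − 7 = 69.00.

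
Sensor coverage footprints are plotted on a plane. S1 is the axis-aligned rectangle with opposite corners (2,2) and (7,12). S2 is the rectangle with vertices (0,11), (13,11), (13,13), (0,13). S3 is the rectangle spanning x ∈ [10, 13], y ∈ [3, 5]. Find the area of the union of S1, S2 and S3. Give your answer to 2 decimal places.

By inclusion–exclusion:
Individual areas: |S1| = 50, |S2| = 26, |S3| = 6.
|S1∩S2|: x∈[2,7], y∈[11,12] → 5·1 = 5.
|S1∩S3| = 0 (no overlap).
|S2∩S3| = 0 (no overlap).
|S1∩S2∩S3| = 0.
|S1 ∪ S2 ∪ S3| = 82 − 5 + 0 = 77.00.

77.00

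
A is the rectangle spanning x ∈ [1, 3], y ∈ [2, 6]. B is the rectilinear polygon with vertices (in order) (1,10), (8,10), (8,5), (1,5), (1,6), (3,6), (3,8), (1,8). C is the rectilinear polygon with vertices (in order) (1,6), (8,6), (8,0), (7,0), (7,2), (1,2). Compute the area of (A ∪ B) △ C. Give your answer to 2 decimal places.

|A ∪ B| = 37.
|(A ∪ B) ∩ C| = 13.
|(A ∪ B) △ C| = 37 + 30 − 26 = 41.00.

41.00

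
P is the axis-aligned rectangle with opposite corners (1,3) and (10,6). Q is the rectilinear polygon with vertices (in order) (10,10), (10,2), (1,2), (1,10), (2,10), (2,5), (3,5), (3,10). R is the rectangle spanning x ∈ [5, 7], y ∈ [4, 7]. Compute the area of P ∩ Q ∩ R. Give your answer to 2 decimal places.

4.00

The intersection is the polygon with vertices (7,6), (7,4), (5,4), (5,6).
By the shoelace formula its area is 4.00.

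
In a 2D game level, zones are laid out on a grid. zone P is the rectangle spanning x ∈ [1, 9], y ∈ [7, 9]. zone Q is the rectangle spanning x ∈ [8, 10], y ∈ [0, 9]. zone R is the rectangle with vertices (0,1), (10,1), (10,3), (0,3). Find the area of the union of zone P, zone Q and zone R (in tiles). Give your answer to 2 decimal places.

48.00

By inclusion–exclusion:
Individual areas: |zone P| = 16, |zone Q| = 18, |zone R| = 20.
|zone P∩zone Q|: x∈[8,9], y∈[7,9] → 1·2 = 2.
|zone P∩zone R| = 0 (no overlap).
|zone Q∩zone R|: x∈[8,10], y∈[1,3] → 2·2 = 4.
|zone P∩zone Q∩zone R| = 0.
|zone P ∪ zone Q ∪ zone R| = 54 − 6 + 0 = 48.00.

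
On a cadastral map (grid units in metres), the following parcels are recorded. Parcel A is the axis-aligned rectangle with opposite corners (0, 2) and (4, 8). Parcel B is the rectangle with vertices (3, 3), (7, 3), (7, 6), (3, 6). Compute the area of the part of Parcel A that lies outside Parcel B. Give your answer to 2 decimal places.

|Parcel A∩Parcel B|: x∈[3,4], y∈[3,6] → 1·3 = 3.
|Parcel A| = 24.
|Parcel A ∖ Parcel B| = |Parcel A| − |Parcel A∩Parcel B| = 24 − 3 = 21.00.

21.00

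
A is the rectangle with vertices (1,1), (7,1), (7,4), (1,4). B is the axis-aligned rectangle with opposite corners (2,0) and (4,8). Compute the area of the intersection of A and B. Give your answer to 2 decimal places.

|A∩B|: x∈[2,4], y∈[1,4] → 2·3 = 6.

6.00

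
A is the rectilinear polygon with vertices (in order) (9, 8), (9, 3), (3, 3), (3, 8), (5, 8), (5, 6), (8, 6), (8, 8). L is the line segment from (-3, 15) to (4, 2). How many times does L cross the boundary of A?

The segment meets the boundary at (3.462,3), (3,3.857).

2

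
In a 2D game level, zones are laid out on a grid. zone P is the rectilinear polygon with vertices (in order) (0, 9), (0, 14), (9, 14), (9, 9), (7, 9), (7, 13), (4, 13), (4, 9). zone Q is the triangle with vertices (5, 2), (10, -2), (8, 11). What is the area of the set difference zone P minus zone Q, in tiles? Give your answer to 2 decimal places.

32.03

|zone P| = 33, |zone P∩zone Q| = 0.9744.
|zone P ∖ zone Q| = |zone P| − |zone P∩zone Q| = 33 − 0.9744 = 32.03.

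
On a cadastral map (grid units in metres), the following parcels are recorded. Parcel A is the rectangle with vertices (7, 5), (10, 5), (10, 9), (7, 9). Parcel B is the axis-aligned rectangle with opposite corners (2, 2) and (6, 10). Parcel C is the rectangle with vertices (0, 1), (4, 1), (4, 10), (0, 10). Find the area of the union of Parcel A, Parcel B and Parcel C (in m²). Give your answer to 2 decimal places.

64.00

By inclusion–exclusion:
Individual areas: |Parcel A| = 12, |Parcel B| = 32, |Parcel C| = 36.
|Parcel A∩Parcel B| = 0 (no overlap).
|Parcel A∩Parcel C| = 0 (no overlap).
|Parcel B∩Parcel C|: x∈[2,4], y∈[2,10] → 2·8 = 16.
|Parcel A∩Parcel B∩Parcel C| = 0.
|Parcel A ∪ Parcel B ∪ Parcel C| = 80 − 16 + 0 = 64.00.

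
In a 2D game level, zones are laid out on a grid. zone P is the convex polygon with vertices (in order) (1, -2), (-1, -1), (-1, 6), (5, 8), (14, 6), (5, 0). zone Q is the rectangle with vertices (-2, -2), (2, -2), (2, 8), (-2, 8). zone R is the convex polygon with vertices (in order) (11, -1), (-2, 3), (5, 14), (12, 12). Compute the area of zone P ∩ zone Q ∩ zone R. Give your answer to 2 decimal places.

11.98

The intersection is the polygon with vertices (-1,4.571), (0.154,6.385), (2,7), (2,1.769), (-1,2.692).
By the shoelace formula its area is 11.98.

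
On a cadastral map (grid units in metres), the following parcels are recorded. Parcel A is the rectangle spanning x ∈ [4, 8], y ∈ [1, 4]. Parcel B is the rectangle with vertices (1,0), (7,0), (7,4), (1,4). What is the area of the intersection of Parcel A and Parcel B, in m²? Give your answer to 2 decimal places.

|Parcel A∩Parcel B|: x∈[4,7], y∈[1,4] → 3·3 = 9.

9.00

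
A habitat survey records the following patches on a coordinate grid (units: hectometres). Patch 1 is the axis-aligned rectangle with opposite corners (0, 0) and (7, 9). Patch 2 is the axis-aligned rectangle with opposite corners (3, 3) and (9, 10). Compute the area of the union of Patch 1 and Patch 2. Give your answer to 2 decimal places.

By inclusion–exclusion:
Individual areas: |Patch 1| = 63, |Patch 2| = 42.
|Patch 1∩Patch 2|: x∈[3,7], y∈[3,9] → 4·6 = 24.
|Patch 1 ∪ Patch 2| = 105 − 24 = 81.00.

81.00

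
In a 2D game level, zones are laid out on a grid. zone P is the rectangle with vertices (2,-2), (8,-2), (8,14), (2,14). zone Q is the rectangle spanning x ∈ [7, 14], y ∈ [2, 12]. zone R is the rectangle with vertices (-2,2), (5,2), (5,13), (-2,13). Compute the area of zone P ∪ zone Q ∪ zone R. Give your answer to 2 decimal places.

By inclusion–exclusion:
Individual areas: |zone P| = 96, |zone Q| = 70, |zone R| = 77.
|zone P∩zone Q|: x∈[7,8], y∈[2,12] → 1·10 = 10.
|zone P∩zone R|: x∈[2,5], y∈[2,13] → 3·11 = 33.
|zone Q∩zone R| = 0 (no overlap).
|zone P∩zone Q∩zone R| = 0.
|zone P ∪ zone Q ∪ zone R| = 243 − 43 + 0 = 200.00.

200.00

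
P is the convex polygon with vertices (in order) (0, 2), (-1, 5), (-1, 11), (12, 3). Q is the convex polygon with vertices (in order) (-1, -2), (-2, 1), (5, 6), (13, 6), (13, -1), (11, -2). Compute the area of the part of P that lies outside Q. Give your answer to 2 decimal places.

|P| = 57.5, |P∩Q| = 25.7837.
|P ∖ Q| = |P| − |P∩Q| = 57.5 − 25.7837 = 31.72.

31.72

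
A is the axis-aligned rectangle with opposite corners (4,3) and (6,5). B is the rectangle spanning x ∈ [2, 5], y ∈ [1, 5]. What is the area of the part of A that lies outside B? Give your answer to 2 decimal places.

2.00

|A∩B|: x∈[4,5], y∈[3,5] → 1·2 = 2.
|A| = 4.
|A ∖ B| = |A| − |A∩B| = 4 − 2 = 2.00.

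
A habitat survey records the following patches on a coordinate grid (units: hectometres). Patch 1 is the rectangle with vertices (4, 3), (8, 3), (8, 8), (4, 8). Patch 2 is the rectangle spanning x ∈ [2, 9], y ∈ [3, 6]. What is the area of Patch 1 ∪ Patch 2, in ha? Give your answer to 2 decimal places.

29.00

By inclusion–exclusion:
Individual areas: |Patch 1| = 20, |Patch 2| = 21.
|Patch 1∩Patch 2|: x∈[4,8], y∈[3,6] → 4·3 = 12.
|Patch 1 ∪ Patch 2| = 41 − 12 = 29.00.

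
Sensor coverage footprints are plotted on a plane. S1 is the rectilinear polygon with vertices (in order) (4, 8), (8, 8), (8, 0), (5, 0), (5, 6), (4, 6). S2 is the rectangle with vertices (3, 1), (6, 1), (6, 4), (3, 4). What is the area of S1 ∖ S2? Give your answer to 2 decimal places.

23.00

|S1| = 26, |S1∩S2| = 3.
|S1 ∖ S2| = |S1| − |S1∩S2| = 26 − 3 = 23.00.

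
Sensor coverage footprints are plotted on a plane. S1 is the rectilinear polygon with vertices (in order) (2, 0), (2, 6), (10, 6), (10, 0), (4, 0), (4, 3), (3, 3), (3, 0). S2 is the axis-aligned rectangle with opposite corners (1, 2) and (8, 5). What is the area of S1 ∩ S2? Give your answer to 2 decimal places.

17.00

The intersection is the polygon with vertices (2,5), (8,5), (8,2), (4,2), (4,3), (3,3), (3,2), (2,2).
By the shoelace formula its area is 17.00.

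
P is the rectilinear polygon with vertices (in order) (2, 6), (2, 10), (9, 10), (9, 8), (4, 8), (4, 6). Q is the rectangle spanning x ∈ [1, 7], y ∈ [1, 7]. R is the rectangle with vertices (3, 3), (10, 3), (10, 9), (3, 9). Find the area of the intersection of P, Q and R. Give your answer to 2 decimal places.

The intersection is the polygon with vertices (4,7), (4,6), (3,6), (3,7).
By the shoelace formula its area is 1.00.

1.00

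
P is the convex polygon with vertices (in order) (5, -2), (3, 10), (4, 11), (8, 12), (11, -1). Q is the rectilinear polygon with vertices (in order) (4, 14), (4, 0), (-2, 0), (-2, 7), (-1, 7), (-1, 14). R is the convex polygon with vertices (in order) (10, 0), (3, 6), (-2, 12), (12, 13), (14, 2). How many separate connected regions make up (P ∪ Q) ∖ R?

2

(P ∪ Q) ∖ R splits into 2 disjoint pieces (area 69.6172, area 8.75).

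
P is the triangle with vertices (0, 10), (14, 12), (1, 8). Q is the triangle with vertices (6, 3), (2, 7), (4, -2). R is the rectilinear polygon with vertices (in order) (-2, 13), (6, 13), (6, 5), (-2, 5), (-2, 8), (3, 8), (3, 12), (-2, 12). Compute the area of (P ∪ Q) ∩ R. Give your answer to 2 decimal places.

6.25

|P ∪ Q| = 29.
|(P ∪ Q) ∩ R| = 6.25.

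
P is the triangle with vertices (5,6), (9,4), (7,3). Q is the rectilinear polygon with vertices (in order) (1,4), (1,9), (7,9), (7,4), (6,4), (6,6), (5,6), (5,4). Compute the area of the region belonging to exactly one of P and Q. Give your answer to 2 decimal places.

|P| = 4, |Q| = 28, |P∩Q| = 1.1667.
|P △ Q| = |P| + |Q| − 2·|P∩Q| = 4 + 28 − 2.3333 = 29.67.

29.67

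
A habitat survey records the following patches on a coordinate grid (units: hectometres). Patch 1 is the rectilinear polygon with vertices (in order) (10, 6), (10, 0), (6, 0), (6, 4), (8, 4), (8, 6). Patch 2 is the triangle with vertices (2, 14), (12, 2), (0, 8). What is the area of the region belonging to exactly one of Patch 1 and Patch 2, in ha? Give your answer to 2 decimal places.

|Patch 1| = 20, |Patch 2| = 42, |Patch 1∩Patch 2| = 3.9333.
|Patch 1 △ Patch 2| = |Patch 1| + |Patch 2| − 2·|Patch 1∩Patch 2| = 20 + 42 − 7.8667 = 54.13.

54.13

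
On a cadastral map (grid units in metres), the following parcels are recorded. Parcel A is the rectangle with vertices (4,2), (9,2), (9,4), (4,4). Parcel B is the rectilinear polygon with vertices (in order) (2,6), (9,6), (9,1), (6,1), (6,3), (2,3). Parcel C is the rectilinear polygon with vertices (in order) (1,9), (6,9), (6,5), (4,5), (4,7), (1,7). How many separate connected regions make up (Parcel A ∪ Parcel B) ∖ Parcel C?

(Parcel A ∪ Parcel B) ∖ Parcel C is a single connected region.

1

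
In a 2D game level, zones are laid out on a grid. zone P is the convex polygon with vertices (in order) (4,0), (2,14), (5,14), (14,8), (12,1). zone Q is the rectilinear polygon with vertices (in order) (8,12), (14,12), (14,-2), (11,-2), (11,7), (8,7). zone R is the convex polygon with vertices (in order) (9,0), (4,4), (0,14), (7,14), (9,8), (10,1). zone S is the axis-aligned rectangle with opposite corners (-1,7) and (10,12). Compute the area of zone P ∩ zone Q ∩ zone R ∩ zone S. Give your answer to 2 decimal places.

2.57

The intersection is the polygon with vertices (8,11), (9,8), (9.143,7), (8,7).
By the shoelace formula its area is 2.57.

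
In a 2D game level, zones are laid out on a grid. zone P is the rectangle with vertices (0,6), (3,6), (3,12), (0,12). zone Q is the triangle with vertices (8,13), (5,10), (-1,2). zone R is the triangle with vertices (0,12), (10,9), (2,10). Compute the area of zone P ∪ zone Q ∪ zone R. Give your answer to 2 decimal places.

By inclusion–exclusion:
Individual areas: |zone P| = 18, |zone Q| = 3, |zone R| = 7.
|zone P∩zone Q| = 0.3434.
|zone P∩zone R| = 2.7125.
|zone Q∩zone R| = 0.3676.
|zone P∩zone Q∩zone R| = 0.
|zone P ∪ zone Q ∪ zone R| = 28 − 3.4235 + 0 = 24.58.

24.58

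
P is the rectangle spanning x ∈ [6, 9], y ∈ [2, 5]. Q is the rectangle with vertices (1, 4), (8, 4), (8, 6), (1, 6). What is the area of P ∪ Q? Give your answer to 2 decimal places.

By inclusion–exclusion:
Individual areas: |P| = 9, |Q| = 14.
|P∩Q|: x∈[6,8], y∈[4,5] → 2·1 = 2.
|P ∪ Q| = 23 − 2 = 21.00.

21.00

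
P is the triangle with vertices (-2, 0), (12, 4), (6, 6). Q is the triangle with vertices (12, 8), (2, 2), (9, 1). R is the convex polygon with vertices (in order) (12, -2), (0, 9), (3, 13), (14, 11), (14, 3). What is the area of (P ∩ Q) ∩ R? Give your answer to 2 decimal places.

8.52

The region (P ∩ Q) ∩ R is the polygon with vertices (7.714,5.429), (10.5,4.5), (10.046,3.442), (7.01,2.574), (5.407,4.044).
By the shoelace formula its area is 8.52.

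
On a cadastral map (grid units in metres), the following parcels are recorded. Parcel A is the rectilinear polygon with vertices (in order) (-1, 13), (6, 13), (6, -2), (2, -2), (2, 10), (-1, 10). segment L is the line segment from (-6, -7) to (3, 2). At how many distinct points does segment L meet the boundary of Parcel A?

The segment meets the boundary at (2,1).

1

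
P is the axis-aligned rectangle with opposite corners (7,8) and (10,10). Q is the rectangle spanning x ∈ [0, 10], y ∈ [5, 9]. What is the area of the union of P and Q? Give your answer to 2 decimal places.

43.00

By inclusion–exclusion:
Individual areas: |P| = 6, |Q| = 40.
|P∩Q|: x∈[7,10], y∈[8,9] → 3·1 = 3.
|P ∪ Q| = 46 − 3 = 43.00.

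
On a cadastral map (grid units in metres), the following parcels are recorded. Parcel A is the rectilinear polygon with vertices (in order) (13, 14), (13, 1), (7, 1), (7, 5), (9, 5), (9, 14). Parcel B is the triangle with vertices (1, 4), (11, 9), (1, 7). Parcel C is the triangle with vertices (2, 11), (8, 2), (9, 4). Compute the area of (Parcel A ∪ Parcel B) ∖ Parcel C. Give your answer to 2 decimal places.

68.90

|Parcel A ∪ Parcel B| = 74.4.
|(Parcel A ∪ Parcel B) ∩ Parcel C| = 5.5012.
|(Parcel A ∪ Parcel B) ∖ Parcel C| = 74.4 − 5.5012 = 68.90.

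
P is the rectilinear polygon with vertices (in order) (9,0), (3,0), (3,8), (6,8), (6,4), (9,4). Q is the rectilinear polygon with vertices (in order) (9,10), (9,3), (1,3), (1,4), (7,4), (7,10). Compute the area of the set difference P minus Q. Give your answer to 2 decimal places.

30.00

|P| = 36, |P∩Q| = 6.
|P ∖ Q| = |P| − |P∩Q| = 36 − 6 = 30.00.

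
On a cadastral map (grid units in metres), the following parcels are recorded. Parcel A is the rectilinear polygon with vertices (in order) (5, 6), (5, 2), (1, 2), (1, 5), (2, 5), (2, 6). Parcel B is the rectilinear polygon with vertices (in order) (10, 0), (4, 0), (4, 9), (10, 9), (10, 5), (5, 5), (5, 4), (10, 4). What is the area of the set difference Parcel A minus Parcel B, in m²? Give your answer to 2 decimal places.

11.00

|Parcel A| = 15, |Parcel A∩Parcel B| = 4.
|Parcel A ∖ Parcel B| = |Parcel A| − |Parcel A∩Parcel B| = 15 − 4 = 11.00.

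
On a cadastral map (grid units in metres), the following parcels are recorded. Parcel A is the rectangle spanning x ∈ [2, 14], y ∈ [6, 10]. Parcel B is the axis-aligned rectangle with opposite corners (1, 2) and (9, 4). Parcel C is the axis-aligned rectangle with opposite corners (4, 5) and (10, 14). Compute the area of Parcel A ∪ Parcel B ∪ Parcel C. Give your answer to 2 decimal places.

By inclusion–exclusion:
Individual areas: |Parcel A| = 48, |Parcel B| = 16, |Parcel C| = 54.
|Parcel A∩Parcel B| = 0 (no overlap).
|Parcel A∩Parcel C|: x∈[4,10], y∈[6,10] → 6·4 = 24.
|Parcel B∩Parcel C| = 0 (no overlap).
|Parcel A∩Parcel B∩Parcel C| = 0.
|Parcel A ∪ Parcel B ∪ Parcel C| = 118 − 24 + 0 = 94.00.

94.00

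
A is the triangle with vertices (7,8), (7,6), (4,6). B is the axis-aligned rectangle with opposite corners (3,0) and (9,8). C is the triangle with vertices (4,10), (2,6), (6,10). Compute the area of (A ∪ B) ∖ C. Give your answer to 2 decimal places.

|A ∪ B| = 48.
|(A ∪ B) ∩ C| = 0.5.
|(A ∪ B) ∖ C| = 48 − 0.5 = 47.50.

47.50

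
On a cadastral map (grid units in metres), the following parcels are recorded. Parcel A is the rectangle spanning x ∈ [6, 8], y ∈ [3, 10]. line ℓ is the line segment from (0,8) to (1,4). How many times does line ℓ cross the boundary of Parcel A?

The segment lies entirely outside Parcel A and never meets its boundary.

0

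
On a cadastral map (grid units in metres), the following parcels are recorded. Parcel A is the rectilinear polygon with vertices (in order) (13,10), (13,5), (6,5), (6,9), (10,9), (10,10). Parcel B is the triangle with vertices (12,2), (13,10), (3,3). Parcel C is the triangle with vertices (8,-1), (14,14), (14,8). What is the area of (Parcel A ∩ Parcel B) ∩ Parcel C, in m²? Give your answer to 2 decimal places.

The region (Parcel A ∩ Parcel B) ∩ Parcel C is the polygon with vertices (13,10), (12.461,5.692), (12,5), (10.4,5), (12.167,9.417).
By the shoelace formula its area is 6.13.

6.13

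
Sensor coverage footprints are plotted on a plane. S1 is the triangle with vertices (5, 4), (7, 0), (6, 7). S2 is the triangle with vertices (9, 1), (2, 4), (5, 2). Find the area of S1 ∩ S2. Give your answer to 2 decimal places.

0.36

The intersection is the polygon with vertices (5.818,2.364), (6.717,1.978), (6.778,1.556), (6.143,1.714).
By the shoelace formula its area is 0.36.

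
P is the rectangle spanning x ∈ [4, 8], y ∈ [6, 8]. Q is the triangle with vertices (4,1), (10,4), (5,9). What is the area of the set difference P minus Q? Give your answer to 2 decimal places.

3.50

|P| = 8, |P∩Q| = 4.5.
|P ∖ Q| = |P| − |P∩Q| = 8 − 4.5 = 3.50.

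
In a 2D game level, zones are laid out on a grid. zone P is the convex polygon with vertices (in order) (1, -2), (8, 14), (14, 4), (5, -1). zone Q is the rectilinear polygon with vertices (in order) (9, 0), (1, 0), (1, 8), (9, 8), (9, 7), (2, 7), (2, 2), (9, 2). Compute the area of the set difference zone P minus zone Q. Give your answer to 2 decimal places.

72.63

|zone P| = 88.5, |zone P∩zone Q| = 15.8743.
|zone P ∖ zone Q| = |zone P| − |zone P∩zone Q| = 88.5 − 15.8743 = 72.63.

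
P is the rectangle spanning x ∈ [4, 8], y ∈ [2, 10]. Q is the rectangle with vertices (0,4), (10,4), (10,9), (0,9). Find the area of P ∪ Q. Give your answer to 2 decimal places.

By inclusion–exclusion:
Individual areas: |P| = 32, |Q| = 50.
|P∩Q|: x∈[4,8], y∈[4,9] → 4·5 = 20.
|P ∪ Q| = 82 − 20 = 62.00.

62.00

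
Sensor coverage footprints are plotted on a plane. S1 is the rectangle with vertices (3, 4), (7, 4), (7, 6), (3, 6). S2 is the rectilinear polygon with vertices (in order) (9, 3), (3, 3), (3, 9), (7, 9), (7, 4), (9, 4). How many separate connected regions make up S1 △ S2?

2

S1 △ S2 splits into 2 disjoint pieces (area 12, area 6).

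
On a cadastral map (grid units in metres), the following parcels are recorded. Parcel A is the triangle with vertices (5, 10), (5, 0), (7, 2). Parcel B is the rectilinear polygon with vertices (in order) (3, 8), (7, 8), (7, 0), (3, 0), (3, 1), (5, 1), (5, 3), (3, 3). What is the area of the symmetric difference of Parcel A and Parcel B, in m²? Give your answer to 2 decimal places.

|Parcel A| = 10, |Parcel B| = 28, |Parcel A∩Parcel B| = 9.5.
|Parcel A △ Parcel B| = |Parcel A| + |Parcel B| − 2·|Parcel A∩Parcel B| = 10 + 28 − 19 = 19.00.

19.00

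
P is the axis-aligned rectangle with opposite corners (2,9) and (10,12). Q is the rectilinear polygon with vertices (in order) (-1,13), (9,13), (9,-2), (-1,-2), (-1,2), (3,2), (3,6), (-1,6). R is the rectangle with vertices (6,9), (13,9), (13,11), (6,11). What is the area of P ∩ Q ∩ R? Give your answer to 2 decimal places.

6.00

The intersection is the polygon with vertices (9,9), (6,9), (6,11), (9,11).
By the shoelace formula its area is 6.00.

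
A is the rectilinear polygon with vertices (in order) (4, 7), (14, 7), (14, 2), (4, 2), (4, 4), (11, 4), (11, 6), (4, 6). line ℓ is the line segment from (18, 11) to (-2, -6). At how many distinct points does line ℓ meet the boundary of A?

4

The segment meets the boundary at (7.412,2), (9.765,4), (11,5.05), (13.294,7).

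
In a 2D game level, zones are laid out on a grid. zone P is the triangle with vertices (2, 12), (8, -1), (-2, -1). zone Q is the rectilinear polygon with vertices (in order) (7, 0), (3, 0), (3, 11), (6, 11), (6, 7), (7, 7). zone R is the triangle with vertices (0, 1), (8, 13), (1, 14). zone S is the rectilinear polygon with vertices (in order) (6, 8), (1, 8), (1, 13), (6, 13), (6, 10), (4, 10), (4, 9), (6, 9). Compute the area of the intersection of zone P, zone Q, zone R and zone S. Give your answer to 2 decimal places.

0.78

The intersection is the polygon with vertices (3.846,8), (3,8), (3,9.833).
By the shoelace formula its area is 0.78.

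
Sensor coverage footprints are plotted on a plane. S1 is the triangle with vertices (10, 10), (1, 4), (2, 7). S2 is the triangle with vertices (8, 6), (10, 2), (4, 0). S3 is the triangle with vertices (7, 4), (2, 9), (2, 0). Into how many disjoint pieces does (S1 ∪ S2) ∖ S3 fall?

3

(S1 ∪ S2) ∖ S3 splits into 3 disjoint pieces (area 1.1667, area 5.1545, area 13.8714).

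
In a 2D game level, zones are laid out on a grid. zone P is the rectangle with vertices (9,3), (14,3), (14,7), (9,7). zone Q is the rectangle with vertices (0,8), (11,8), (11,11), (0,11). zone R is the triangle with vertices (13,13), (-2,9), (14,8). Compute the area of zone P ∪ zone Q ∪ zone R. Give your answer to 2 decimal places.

By inclusion–exclusion:
Individual areas: |zone P| = 20, |zone Q| = 33, |zone R| = 39.5.
|zone P∩zone Q| = 0 (no overlap).
|zone P∩zone R| = 0.
|zone Q∩zone R| = 23.1229.
|zone P∩zone Q∩zone R| = 0.
|zone P ∪ zone Q ∪ zone R| = 92.5 − 23.1229 + 0 = 69.38.

69.38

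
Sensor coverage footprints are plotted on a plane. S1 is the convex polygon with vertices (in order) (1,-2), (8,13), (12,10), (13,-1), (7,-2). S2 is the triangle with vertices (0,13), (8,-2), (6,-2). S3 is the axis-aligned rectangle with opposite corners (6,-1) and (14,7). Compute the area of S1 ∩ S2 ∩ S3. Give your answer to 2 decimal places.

2.02

The intersection is the polygon with vertices (7.467,-1), (6,-1), (6,1.75).
By the shoelace formula its area is 2.02.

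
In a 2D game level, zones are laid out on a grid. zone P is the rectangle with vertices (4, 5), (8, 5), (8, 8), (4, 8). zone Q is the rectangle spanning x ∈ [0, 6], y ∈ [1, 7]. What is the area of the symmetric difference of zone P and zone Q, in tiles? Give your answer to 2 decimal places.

|zone P∩zone Q|: x∈[4,6], y∈[5,7] → 2·2 = 4.
|zone P △ zone Q| = |zone P| + |zone Q| − 2·|zone P∩zone Q| = 12 + 36 − 8 = 40.00.

40.00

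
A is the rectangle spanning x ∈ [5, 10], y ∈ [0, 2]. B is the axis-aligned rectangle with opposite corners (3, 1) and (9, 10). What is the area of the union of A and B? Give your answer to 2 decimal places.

60.00

By inclusion–exclusion:
Individual areas: |A| = 10, |B| = 54.
|A∩B|: x∈[5,9], y∈[1,2] → 4·1 = 4.
|A ∪ B| = 64 − 4 = 60.00.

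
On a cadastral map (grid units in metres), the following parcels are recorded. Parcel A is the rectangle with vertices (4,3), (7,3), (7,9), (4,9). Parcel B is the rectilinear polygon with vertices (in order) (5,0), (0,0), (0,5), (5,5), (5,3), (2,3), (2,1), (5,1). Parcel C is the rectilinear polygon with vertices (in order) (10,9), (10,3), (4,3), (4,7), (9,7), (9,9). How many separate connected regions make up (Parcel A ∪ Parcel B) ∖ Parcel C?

2

(Parcel A ∪ Parcel B) ∖ Parcel C splits into 2 disjoint pieces (area 6, area 17).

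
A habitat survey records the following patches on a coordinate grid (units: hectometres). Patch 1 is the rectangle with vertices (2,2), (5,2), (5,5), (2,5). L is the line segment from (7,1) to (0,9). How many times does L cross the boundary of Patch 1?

The segment meets the boundary at (3.5,5), (5,3.286).

2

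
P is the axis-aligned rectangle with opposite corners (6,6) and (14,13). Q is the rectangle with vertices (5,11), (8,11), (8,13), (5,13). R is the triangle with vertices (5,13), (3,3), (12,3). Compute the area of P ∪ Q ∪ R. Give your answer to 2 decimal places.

90.85

By inclusion–exclusion:
Individual areas: |P| = 56, |Q| = 6, |R| = 45.
|P∩Q|: x∈[6,8], y∈[11,13] → 2·2 = 4.
|P∩R| = 10.8643.
|Q∩R| = 1.4.
|P∩Q∩R| = 0.1143.
|P ∪ Q ∪ R| = 107 − 16.2643 + 0.1143 = 90.85.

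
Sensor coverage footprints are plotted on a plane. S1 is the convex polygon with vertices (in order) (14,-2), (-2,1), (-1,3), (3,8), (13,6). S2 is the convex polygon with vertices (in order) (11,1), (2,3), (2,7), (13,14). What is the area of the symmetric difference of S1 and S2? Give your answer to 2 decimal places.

88.57

|S1| = 104, |S2| = 82.5, |S1∩S2| = 48.9643.
|S1 △ S2| = |S1| + |S2| − 2·|S1∩S2| = 104 + 82.5 − 97.9286 = 88.57.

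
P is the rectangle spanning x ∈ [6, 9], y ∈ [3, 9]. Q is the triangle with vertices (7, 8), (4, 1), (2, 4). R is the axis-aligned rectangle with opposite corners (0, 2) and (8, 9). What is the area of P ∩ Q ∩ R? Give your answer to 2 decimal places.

The intersection is the polygon with vertices (7,8), (6,5.667), (6,7.2).
By the shoelace formula its area is 0.77.

0.77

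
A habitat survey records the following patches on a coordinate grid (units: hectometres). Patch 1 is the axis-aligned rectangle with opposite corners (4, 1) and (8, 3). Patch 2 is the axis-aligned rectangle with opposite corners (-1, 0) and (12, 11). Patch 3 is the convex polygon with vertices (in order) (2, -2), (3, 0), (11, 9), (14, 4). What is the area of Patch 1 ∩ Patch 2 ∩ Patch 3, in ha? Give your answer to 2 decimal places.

The intersection is the polygon with vertices (4,1.125), (5.667,3), (8,3), (8,1), (4,1).
By the shoelace formula its area is 6.44.

6.44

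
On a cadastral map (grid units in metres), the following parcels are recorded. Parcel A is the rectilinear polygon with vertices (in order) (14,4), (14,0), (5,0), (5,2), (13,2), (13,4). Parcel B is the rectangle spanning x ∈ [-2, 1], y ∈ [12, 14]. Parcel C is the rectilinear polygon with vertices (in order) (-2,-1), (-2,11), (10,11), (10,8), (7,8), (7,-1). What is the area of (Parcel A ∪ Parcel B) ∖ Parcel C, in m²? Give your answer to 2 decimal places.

|Parcel A ∪ Parcel B| = 26.
|(Parcel A ∪ Parcel B) ∩ Parcel C| = 4.
|(Parcel A ∪ Parcel B) ∖ Parcel C| = 26 − 4 = 22.00.

22.00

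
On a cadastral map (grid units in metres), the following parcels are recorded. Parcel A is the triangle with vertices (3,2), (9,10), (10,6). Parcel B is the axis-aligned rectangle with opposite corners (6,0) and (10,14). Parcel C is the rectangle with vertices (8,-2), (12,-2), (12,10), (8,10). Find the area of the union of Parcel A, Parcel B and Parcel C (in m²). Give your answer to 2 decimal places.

By inclusion–exclusion:
Individual areas: |Parcel A| = 16, |Parcel B| = 56, |Parcel C| = 48.
|Parcel A∩Parcel B| = 12.5714.
|Parcel A∩Parcel C| = 6.4762.
|Parcel B∩Parcel C|: x∈[8,10], y∈[0,10] → 2·10 = 20.
|Parcel A∩Parcel B∩Parcel C| = 6.4762.
|Parcel A ∪ Parcel B ∪ Parcel C| = 120 − 39.0476 + 6.4762 = 87.43.

87.43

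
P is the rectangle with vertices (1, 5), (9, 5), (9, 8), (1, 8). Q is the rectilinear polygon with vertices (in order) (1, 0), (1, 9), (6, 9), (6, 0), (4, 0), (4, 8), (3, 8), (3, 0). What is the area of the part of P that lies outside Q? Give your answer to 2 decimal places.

12.00

|P| = 24, |P∩Q| = 12.
|P ∖ Q| = |P| − |P∩Q| = 24 − 12 = 12.00.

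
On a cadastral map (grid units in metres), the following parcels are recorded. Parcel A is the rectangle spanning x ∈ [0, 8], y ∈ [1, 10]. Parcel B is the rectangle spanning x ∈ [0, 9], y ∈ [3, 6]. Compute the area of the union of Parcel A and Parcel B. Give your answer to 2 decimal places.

75.00

By inclusion–exclusion:
Individual areas: |Parcel A| = 72, |Parcel B| = 27.
|Parcel A∩Parcel B|: x∈[0,8], y∈[3,6] → 8·3 = 24.
|Parcel A ∪ Parcel B| = 99 − 24 = 75.00.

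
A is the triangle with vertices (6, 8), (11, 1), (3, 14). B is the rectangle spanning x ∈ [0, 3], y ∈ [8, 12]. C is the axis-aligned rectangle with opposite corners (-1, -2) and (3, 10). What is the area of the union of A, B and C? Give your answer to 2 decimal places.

58.50

By inclusion–exclusion:
Individual areas: |A| = 4.5, |B| = 12, |C| = 48.
|A∩B| = 0.
|A∩C| = 0.
|B∩C|: x∈[0,3], y∈[8,10] → 3·2 = 6.
|A∩B∩C| = 0.
|A ∪ B ∪ C| = 64.5 − 6 + 0 = 58.50.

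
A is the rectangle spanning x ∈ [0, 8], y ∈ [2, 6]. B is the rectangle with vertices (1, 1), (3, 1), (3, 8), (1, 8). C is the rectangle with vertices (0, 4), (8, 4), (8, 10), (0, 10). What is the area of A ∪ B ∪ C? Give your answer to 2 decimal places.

By inclusion–exclusion:
Individual areas: |A| = 32, |B| = 14, |C| = 48.
|A∩B|: x∈[1,3], y∈[2,6] → 2·4 = 8.
|A∩C|: x∈[0,8], y∈[4,6] → 8·2 = 16.
|B∩C|: x∈[1,3], y∈[4,8] → 2·4 = 8.
|A∩B∩C| = 4.
|A ∪ B ∪ C| = 94 − 32 + 4 = 66.00.

66.00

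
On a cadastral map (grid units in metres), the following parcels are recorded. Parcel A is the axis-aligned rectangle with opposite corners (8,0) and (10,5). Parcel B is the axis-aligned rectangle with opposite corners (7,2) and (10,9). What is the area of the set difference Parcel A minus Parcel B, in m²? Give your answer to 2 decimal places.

|Parcel A∩Parcel B|: x∈[8,10], y∈[2,5] → 2·3 = 6.
|Parcel A| = 10.
|Parcel A ∖ Parcel B| = |Parcel A| − |Parcel A∩Parcel B| = 10 − 6 = 4.00.

4.00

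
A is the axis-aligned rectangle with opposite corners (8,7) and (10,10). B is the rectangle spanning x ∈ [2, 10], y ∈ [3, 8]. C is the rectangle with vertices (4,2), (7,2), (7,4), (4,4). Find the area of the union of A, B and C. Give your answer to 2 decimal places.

47.00

By inclusion–exclusion:
Individual areas: |A| = 6, |B| = 40, |C| = 6.
|A∩B|: x∈[8,10], y∈[7,8] → 2·1 = 2.
|A∩C| = 0 (no overlap).
|B∩C|: x∈[4,7], y∈[3,4] → 3·1 = 3.
|A∩B∩C| = 0.
|A ∪ B ∪ C| = 52 − 5 + 0 = 47.00.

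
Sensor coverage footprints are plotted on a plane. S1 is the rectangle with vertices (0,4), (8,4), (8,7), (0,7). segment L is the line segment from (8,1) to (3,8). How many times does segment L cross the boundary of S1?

The segment meets the boundary at (3.714,7), (5.857,4).

2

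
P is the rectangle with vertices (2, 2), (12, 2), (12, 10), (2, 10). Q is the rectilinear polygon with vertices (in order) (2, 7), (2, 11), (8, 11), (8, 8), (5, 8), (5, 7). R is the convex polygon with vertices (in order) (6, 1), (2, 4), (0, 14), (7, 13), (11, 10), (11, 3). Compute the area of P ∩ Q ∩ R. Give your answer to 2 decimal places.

15.00

The intersection is the polygon with vertices (8,8), (5,8), (5,7), (2,7), (2,10), (8,10).
By the shoelace formula its area is 15.00.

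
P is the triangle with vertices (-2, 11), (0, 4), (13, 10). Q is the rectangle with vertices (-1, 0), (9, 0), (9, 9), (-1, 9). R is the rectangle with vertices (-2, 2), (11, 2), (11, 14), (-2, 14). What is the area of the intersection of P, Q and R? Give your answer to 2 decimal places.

29.56

The intersection is the polygon with vertices (-1,7.5), (-1,9), (9,9), (9,8.154), (0,4).
By the shoelace formula its area is 29.56.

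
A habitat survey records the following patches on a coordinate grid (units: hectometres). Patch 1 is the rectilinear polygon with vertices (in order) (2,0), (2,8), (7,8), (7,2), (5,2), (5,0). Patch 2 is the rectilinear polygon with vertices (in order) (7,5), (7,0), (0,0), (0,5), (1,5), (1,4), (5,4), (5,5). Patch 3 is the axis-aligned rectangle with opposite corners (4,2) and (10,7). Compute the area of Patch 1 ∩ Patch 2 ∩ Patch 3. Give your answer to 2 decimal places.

8.00

The intersection is the polygon with vertices (5,4), (5,5), (7,5), (7,2), (5,2), (4,2), (4,4).
By the shoelace formula its area is 8.00.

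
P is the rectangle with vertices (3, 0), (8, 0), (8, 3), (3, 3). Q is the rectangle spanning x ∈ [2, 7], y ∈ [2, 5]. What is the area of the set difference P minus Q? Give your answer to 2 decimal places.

11.00

|P∩Q|: x∈[3,7], y∈[2,3] → 4·1 = 4.
|P| = 15.
|P ∖ Q| = |P| − |P∩Q| = 15 − 4 = 11.00.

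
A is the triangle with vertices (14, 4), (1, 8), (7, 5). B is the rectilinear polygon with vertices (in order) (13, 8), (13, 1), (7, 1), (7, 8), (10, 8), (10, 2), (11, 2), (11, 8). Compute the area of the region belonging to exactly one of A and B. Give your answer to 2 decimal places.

|A| = 7.5, |B| = 36, |A∩B| = 3.3791.
|A △ B| = |A| + |B| − 2·|A∩B| = 7.5 + 36 − 6.7582 = 36.74.

36.74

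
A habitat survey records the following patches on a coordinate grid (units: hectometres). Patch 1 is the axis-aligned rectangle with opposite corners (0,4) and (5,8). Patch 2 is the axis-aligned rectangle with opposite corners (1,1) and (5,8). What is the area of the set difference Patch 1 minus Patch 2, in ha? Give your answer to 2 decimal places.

4.00

|Patch 1∩Patch 2|: x∈[1,5], y∈[4,8] → 4·4 = 16.
|Patch 1| = 20.
|Patch 1 ∖ Patch 2| = |Patch 1| − |Patch 1∩Patch 2| = 20 − 16 = 4.00.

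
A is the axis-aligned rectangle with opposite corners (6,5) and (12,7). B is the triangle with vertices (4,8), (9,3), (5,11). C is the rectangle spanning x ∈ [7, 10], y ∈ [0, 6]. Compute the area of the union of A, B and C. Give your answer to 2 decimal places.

33.50

By inclusion–exclusion:
Individual areas: |A| = 12, |B| = 10, |C| = 18.
|A∩B| = 2.5.
|A∩C|: x∈[7,10], y∈[5,6] → 3·1 = 3.
|B∩C| = 1.75.
|A∩B∩C| = 0.75.
|A ∪ B ∪ C| = 40 − 7.25 + 0.75 = 33.50.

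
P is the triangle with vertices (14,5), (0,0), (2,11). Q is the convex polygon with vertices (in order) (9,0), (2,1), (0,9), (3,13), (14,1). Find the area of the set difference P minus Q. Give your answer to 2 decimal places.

|P| = 72, |P∩Q| = 58.882.
|P ∖ Q| = |P| − |P∩Q| = 72 − 58.882 = 13.12.

13.12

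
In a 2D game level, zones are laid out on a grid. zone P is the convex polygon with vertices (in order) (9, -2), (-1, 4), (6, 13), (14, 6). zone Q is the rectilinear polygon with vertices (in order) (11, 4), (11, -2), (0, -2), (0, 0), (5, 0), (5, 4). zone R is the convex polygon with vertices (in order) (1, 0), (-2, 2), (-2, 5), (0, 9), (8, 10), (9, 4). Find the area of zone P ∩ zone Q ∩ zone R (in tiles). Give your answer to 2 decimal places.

The intersection is the polygon with vertices (5,4), (9,4), (5,2).
By the shoelace formula its area is 4.00.

4.00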